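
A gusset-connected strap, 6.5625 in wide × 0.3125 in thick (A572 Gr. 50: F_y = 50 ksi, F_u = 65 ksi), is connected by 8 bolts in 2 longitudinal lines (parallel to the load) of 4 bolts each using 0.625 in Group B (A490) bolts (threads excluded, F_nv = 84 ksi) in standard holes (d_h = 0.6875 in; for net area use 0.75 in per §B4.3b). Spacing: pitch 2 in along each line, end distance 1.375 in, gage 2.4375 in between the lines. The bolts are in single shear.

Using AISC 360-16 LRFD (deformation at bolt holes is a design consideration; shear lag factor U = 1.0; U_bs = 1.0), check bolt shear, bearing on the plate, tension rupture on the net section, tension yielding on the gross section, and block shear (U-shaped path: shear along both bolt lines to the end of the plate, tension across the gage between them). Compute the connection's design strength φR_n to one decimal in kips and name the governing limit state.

Bolt shear: A_b = π(0.625)²/4 = 0.3068 in². φR_n = 0.75 × 84 × 0.3068 × 8 × 1 = 154.6 kips.
Bearing (0.3125 in plate, F_u = 65 ksi): end bolts L_c = 1.375 − 0.6875/2 = 1.03125, R_n = min(1.2×1.03125×0.3125×65, 2.4×0.625×0.3125×65) = 25.137 kips/bolt; interior L_c = 2 − 0.6875 = 1.3125, R_n = 30.469 kips/bolt. φR_n = 0.75 × (2×25.137 + 6×30.469) = 174.8 kips.
Tension rupture (net): A_n = (6.5625 − 2×0.75)×0.3125 = 1.582 in² (U = 1.0, A_e = A_n). φR_n = 0.75 × 65 × 1.582 = 77.1 kips.
Tension yield (gross): A_g = 6.5625×0.3125 = 2.0508 in². φR_n = 0.90 × 50 × 2.0508 = 92.3 kips.
Block shear: shear path 2×[1.375+3×2] = 2×7.375 in, A_gv = 4.6094, A_nv = 2×(7.375 − 3.5×0.75)×0.3125 = 2.9688 in²; tension across gage: (2.4375 − 1×0.75)×0.3125 = 0.52734 in². R_n = min(0.6×65×2.9688, 0.6×50×4.6094) + 1.0×65×0.52734 = min(115.78, 138.28) + 34.277 = 150.06 kips. φR_n = 0.75 × 150.06 = 112.5 kips.
Governing: min(154.6, 174.8, 77.1, 92.3, 112.5) = 77.1 kips → net-section rupture.

77.1 kips (net-section rupture governs)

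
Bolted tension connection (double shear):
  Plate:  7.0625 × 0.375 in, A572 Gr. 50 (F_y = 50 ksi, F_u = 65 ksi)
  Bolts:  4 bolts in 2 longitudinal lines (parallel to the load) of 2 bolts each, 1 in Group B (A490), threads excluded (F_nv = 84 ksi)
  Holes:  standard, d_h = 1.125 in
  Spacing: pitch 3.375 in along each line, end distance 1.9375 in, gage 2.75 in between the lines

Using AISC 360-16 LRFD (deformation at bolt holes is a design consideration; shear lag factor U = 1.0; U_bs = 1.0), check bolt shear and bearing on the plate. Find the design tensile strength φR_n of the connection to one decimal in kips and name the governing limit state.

148.1 kips (bearing governs)

Bolt shear: A_b = π(1)²/4 = 0.7854 in². φR_n = 0.75 × 84 × 0.7854 × 4 × 2 = 395.8 kips.
Bearing (0.375 in plate, F_u = 65 ksi): end bolts L_c = 1.9375 − 1.125/2 = 1.375, R_n = min(1.2×1.375×0.375×65, 2.4×1×0.375×65) = 40.219 kips/bolt; interior L_c = 3.375 − 1.125 = 2.25, R_n = 58.5 kips/bolt. φR_n = 0.75 × (2×40.219 + 2×58.5) = 148.1 kips.
Governing: min(395.8, 148.1) = 148.1 kips → bearing.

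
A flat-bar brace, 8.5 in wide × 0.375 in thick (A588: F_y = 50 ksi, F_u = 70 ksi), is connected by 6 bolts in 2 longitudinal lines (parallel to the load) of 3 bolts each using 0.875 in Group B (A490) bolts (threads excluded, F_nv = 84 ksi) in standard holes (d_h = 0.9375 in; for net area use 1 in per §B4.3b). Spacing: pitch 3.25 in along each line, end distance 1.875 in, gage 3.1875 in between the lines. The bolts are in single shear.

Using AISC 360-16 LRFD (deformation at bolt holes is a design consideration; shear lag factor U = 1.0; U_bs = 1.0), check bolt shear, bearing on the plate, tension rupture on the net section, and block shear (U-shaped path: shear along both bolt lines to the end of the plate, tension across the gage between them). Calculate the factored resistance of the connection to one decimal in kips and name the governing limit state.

128.0 kips (net-section rupture governs)

Bolt shear: A_b = π(0.875)²/4 = 0.60132 in². φR_n = 0.75 × 84 × 0.60132 × 6 × 1 = 227.3 kips.
Bearing (0.375 in plate, F_u = 70 ksi): end bolts L_c = 1.875 − 0.9375/2 = 1.40625, R_n = min(1.2×1.40625×0.375×70, 2.4×0.875×0.375×70) = 44.297 kips/bolt; interior L_c = 3.25 − 0.9375 = 2.3125, R_n = 55.125 kips/bolt. φR_n = 0.75 × (2×44.297 + 4×55.125) = 231.8 kips.
Tension rupture (net): A_n = (8.5 − 2×1)×0.375 = 2.4375 in² (U = 1.0, A_e = A_n). φR_n = 0.75 × 70 × 2.4375 = 128.0 kips.
Block shear: shear path 2×[1.875+2×3.25] = 2×8.375 in, A_gv = 6.2813, A_nv = 2×(8.375 − 2.5×1)×0.375 = 4.4063 in²; tension across gage: (3.1875 − 1×1)×0.375 = 0.82031 in². R_n = min(0.6×70×4.4063, 0.6×50×6.2813) + 1.0×70×0.82031 = min(185.06, 188.44) + 57.422 = 242.48 kips. φR_n = 0.75 × 242.48 = 181.9 kips.
Governing: min(227.3, 231.8, 128.0, 181.9) = 128.0 kips → net-section rupture.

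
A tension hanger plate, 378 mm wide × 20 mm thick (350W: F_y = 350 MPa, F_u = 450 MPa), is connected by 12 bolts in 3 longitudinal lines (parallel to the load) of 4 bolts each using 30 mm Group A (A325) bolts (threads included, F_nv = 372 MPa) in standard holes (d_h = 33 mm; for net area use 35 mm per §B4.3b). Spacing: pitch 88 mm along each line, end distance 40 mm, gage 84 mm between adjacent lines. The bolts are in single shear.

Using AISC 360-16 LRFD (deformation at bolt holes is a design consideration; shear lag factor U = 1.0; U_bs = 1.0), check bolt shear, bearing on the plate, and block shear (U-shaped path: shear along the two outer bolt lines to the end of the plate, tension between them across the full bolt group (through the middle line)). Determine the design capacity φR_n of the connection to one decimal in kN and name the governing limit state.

Bolt shear: A_b = π(30)²/4 = 706.86 mm². φR_n = 0.75 × 372 × 706.86 × 12 × 1 = 2366.6 kN.
Bearing (20 mm plate, F_u = 450 MPa): end bolts L_c = 40 − 33/2 = 23.5, R_n = min(1.2×23.5×20×450, 2.4×30×20×450) = 253.8 kN/bolt; interior L_c = 88 − 33 = 55, R_n = 594 kN/bolt. φR_n = 0.75 × (3×253.8 + 9×594) = 4580.6 kN.
Block shear: shear path 2×[40+3×88] = 2×304 mm, A_gv = 12160, A_nv = 2×(304 − 3.5×35)×20 = 7260 mm²; tension across gage: (168 − 2×35)×20 = 1960 mm². R_n = min(0.6×450×7260, 0.6×350×12160) + 1.0×450×1960 = min(1960.2, 2553.6) + 882 = 2842.2 kN. φR_n = 0.75 × 2842.2 = 2131.7 kN.
Governing: min(2366.6, 4580.6, 2131.7) = 2131.7 kN → block shear.

2131.7 kN (block shear governs)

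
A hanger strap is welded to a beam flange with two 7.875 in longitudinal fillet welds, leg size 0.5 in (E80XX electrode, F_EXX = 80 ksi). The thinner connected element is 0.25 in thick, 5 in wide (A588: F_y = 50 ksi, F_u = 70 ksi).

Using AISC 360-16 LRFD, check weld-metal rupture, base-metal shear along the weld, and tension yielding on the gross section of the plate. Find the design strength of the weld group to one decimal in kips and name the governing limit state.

Weld metal: throat = 0.707×0.5 = 0.3535 in, L = 2×7.875 = 15.75 in. φR_n = 0.75 × 0.6 × 80 × 0.3535 × 15.75 = 200.4 kips.
Base metal shear (0.25 in plate): yield φR_n = 1.0×0.6×50×0.25×15.75 = 118.1 kips; rupture φR_n = 0.75×0.6×70×0.25×15.75 = 124.0 kips; take 118.1 kips (yield).
Tension yield (gross): A_g = 5×0.25 = 1.25 in². φR_n = 0.90 × 50 × 1.25 = 56.3 kips.
Governing: min(200.4, 118.1, 56.3) = 56.3 kips → gross-section yield.

56.3 kips (gross-section yield governs)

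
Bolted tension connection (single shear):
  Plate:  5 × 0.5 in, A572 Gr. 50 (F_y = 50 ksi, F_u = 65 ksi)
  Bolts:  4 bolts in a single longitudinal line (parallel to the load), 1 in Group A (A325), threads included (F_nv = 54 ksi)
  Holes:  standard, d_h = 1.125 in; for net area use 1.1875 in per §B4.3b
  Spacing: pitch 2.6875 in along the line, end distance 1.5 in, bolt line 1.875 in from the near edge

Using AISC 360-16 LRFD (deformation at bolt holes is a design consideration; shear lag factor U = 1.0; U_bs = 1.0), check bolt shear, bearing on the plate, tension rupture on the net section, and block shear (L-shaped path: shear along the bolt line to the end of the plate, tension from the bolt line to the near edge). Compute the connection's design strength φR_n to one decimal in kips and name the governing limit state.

Bolt shear: A_b = π(1)²/4 = 0.7854 in². φR_n = 0.75 × 54 × 0.7854 × 4 × 1 = 127.2 kips.
Bearing (0.5 in plate, F_u = 65 ksi): end bolts L_c = 1.5 − 1.125/2 = 0.9375, R_n = min(1.2×0.9375×0.5×65, 2.4×1×0.5×65) = 36.563 kips/bolt; interior L_c = 2.6875 − 1.125 = 1.5625, R_n = 60.938 kips/bolt. φR_n = 0.75 × (1×36.563 + 3×60.938) = 164.5 kips.
Tension rupture (net): A_n = (5 − 1×1.1875)×0.5 = 1.9063 in² (U = 1.0, A_e = A_n). φR_n = 0.75 × 65 × 1.9063 = 92.9 kips.
Block shear: shear path 1×[1.5+3×2.6875] = 1×9.5625 in, A_gv = 4.7813, A_nv = 1×(9.5625 − 3.5×1.1875)×0.5 = 2.7031 in²; tension to near edge: (1.875 − 0.5×1.1875)×0.5 = 0.64063 in². R_n = min(0.6×65×2.7031, 0.6×50×4.7813) + 1.0×65×0.64063 = min(105.42, 143.44) + 41.641 = 147.06 kips. φR_n = 0.75 × 147.06 = 110.3 kips.
Governing: min(127.2, 164.5, 92.9, 110.3) = 92.9 kips → net-section rupture.

92.9 kips (net-section rupture governs)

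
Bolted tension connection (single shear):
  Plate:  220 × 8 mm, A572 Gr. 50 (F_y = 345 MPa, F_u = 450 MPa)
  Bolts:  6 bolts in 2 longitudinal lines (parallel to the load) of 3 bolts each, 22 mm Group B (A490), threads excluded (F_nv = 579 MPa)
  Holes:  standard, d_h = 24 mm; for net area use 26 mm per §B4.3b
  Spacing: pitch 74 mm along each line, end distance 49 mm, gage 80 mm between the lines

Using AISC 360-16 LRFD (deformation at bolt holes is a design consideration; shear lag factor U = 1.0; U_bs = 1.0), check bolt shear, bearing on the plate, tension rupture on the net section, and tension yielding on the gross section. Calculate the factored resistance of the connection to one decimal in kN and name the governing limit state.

453.6 kN (net-section rupture governs)

Bolt shear: A_b = π(22)²/4 = 380.13 mm². φR_n = 0.75 × 579 × 380.13 × 6 × 1 = 990.4 kN.
Bearing (8 mm plate, F_u = 450 MPa): end bolts L_c = 49 − 24/2 = 37, R_n = min(1.2×37×8×450, 2.4×22×8×450) = 159.84 kN/bolt; interior L_c = 74 − 24 = 50, R_n = 190.08 kN/bolt. φR_n = 0.75 × (2×159.84 + 4×190.08) = 810.0 kN.
Tension rupture (net): A_n = (220 − 2×26)×8 = 1344 mm² (U = 1.0, A_e = A_n). φR_n = 0.75 × 450 × 1344 = 453.6 kN.
Tension yield (gross): A_g = 220×8 = 1760 mm². φR_n = 0.90 × 345 × 1760 = 546.5 kN.
Governing: min(990.4, 810.0, 453.6, 546.5) = 453.6 kN → net-section rupture.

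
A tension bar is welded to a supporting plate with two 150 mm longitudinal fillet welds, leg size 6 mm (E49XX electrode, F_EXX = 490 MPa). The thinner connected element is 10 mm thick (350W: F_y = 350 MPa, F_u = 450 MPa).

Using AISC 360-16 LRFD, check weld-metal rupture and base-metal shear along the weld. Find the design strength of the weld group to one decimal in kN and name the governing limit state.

280.6 kN (weld metal governs)

Weld metal: throat = 0.707×6 = 4.242 mm, L = 2×150 = 300 mm. φR_n = 0.75 × 0.6 × 490 × 4.242 × 300 = 280.6 kN.
Base metal shear (10 mm plate): yield φR_n = 1.0×0.6×350×10×300 = 630.0 kN; rupture φR_n = 0.75×0.6×450×10×300 = 607.5 kN; take 607.5 kN (rupture).
Governing: min(280.6, 607.5) = 280.6 kN → weld metal.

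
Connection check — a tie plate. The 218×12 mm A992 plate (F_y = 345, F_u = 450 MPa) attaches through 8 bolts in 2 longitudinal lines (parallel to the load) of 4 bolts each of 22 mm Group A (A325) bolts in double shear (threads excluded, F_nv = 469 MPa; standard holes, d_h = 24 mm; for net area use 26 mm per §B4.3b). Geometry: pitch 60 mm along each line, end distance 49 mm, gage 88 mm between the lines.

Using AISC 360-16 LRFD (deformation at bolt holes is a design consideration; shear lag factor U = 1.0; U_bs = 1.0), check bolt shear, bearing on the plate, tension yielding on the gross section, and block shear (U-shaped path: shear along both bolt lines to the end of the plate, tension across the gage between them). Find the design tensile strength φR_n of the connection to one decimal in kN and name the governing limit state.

Bolt shear: A_b = π(22)²/4 = 380.13 mm². φR_n = 0.75 × 469 × 380.13 × 8 × 2 = 2139.4 kN.
Bearing (12 mm plate, F_u = 450 MPa): end bolts L_c = 49 − 24/2 = 37, R_n = min(1.2×37×12×450, 2.4×22×12×450) = 239.76 kN/bolt; interior L_c = 60 − 24 = 36, R_n = 233.28 kN/bolt. φR_n = 0.75 × (2×239.76 + 6×233.28) = 1409.4 kN.
Tension yield (gross): A_g = 218×12 = 2616 mm². φR_n = 0.90 × 345 × 2616 = 812.3 kN.
Block shear: shear path 2×[49+3×60] = 2×229 mm, A_gv = 5496, A_nv = 2×(229 − 3.5×26)×12 = 3312 mm²; tension across gage: (88 − 1×26)×12 = 744 mm². R_n = min(0.6×450×3312, 0.6×345×5496) + 1.0×450×744 = min(894.24, 1137.7) + 334.8 = 1229 kN. φR_n = 0.75 × 1229 = 921.8 kN.
Governing: min(2139.4, 1409.4, 812.3, 921.8) = 812.3 kN → gross-section yield.

812.3 kN (gross-section yield governs)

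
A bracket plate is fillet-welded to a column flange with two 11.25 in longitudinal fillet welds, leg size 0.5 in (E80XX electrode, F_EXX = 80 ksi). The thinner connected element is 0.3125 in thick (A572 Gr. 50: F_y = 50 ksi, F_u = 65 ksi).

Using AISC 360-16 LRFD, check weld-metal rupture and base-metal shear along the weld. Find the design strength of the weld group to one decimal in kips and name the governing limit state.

Weld metal: throat = 0.707×0.5 = 0.3535 in, L = 2×11.25 = 22.5 in. φR_n = 0.75 × 0.6 × 80 × 0.3535 × 22.5 = 286.3 kips.
Base metal shear (0.3125 in plate): yield φR_n = 1.0×0.6×50×0.3125×22.5 = 210.9 kips; rupture φR_n = 0.75×0.6×65×0.3125×22.5 = 205.7 kips; take 205.7 kips (rupture).
Governing: min(286.3, 205.7) = 205.7 kips → base-metal shear.

205.7 kips (base-metal shear governs)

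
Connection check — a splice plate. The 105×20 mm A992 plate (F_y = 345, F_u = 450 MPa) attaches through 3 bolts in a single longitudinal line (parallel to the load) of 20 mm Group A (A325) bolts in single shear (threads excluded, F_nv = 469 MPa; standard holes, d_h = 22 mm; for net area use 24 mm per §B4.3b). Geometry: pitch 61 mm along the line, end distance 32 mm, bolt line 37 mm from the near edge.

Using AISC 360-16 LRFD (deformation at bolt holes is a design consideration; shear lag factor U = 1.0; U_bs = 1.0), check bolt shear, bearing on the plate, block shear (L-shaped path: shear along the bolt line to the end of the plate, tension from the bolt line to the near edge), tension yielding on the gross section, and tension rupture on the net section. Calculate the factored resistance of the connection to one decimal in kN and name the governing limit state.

331.5 kN (bolt shear governs)

Bolt shear: A_b = π(20)²/4 = 314.16 mm². φR_n = 0.75 × 469 × 314.16 × 3 × 1 = 331.5 kN.
Bearing (20 mm plate, F_u = 450 MPa): end bolts L_c = 32 − 22/2 = 21, R_n = min(1.2×21×20×450, 2.4×20×20×450) = 226.8 kN/bolt; interior L_c = 61 − 22 = 39, R_n = 421.2 kN/bolt. φR_n = 0.75 × (1×226.8 + 2×421.2) = 801.9 kN.
Block shear: shear path 1×[32+2×61] = 1×154 mm, A_gv = 3080, A_nv = 1×(154 − 2.5×24)×20 = 1880 mm²; tension to near edge: (37 − 0.5×24)×20 = 500 mm². R_n = min(0.6×450×1880, 0.6×345×3080) + 1.0×450×500 = min(507.6, 637.56) + 225 = 732.6 kN. φR_n = 0.75 × 732.6 = 549.5 kN.
Tension yield (gross): A_g = 105×20 = 2100 mm². φR_n = 0.90 × 345 × 2100 = 652.1 kN.
Tension rupture (net): A_n = (105 − 1×24)×20 = 1620 mm² (U = 1.0, A_e = A_n). φR_n = 0.75 × 450 × 1620 = 546.8 kN.
Governing: min(331.5, 801.9, 549.5, 652.1, 546.8) = 331.5 kN → bolt shear.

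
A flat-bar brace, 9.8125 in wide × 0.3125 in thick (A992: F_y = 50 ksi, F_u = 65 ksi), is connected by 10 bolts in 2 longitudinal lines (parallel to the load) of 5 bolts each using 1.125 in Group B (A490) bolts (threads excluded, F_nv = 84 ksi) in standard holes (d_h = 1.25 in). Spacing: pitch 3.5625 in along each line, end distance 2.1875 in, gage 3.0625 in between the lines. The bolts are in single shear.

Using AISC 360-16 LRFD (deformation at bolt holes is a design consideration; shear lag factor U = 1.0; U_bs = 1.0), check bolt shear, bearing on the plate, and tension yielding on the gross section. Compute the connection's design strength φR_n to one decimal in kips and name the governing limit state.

Bolt shear: A_b = π(1.125)²/4 = 0.99402 in². φR_n = 0.75 × 84 × 0.99402 × 10 × 1 = 626.2 kips.
Bearing (0.3125 in plate, F_u = 65 ksi): end bolts L_c = 2.1875 − 1.25/2 = 1.5625, R_n = min(1.2×1.5625×0.3125×65, 2.4×1.125×0.3125×65) = 38.086 kips/bolt; interior L_c = 3.5625 − 1.25 = 2.3125, R_n = 54.844 kips/bolt. φR_n = 0.75 × (2×38.086 + 8×54.844) = 386.2 kips.
Tension yield (gross): A_g = 9.8125×0.3125 = 3.0664 in². φR_n = 0.90 × 50 × 3.0664 = 138.0 kips.
Governing: min(626.2, 386.2, 138.0) = 138.0 kips → gross-section yield.

138.0 kips (gross-section yield governs)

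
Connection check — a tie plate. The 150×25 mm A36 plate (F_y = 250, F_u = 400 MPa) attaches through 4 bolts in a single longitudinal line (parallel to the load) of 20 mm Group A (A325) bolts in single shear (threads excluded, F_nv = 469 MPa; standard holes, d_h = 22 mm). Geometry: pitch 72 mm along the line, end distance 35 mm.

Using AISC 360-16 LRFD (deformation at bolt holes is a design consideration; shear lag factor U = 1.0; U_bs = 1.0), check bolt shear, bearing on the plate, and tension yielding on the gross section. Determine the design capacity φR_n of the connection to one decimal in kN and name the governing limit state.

442.0 kN (bolt shear governs)

Bolt shear: A_b = π(20)²/4 = 314.16 mm². φR_n = 0.75 × 469 × 314.16 × 4 × 1 = 442.0 kN.
Bearing (25 mm plate, F_u = 400 MPa): end bolts L_c = 35 − 22/2 = 24, R_n = min(1.2×24×25×400, 2.4×20×25×400) = 288 kN/bolt; interior L_c = 72 − 22 = 50, R_n = 480 kN/bolt. φR_n = 0.75 × (1×288 + 3×480) = 1296.0 kN.
Tension yield (gross): A_g = 150×25 = 3750 mm². φR_n = 0.90 × 250 × 3750 = 843.8 kN.
Governing: min(442.0, 1296.0, 843.8) = 442.0 kN → bolt shear.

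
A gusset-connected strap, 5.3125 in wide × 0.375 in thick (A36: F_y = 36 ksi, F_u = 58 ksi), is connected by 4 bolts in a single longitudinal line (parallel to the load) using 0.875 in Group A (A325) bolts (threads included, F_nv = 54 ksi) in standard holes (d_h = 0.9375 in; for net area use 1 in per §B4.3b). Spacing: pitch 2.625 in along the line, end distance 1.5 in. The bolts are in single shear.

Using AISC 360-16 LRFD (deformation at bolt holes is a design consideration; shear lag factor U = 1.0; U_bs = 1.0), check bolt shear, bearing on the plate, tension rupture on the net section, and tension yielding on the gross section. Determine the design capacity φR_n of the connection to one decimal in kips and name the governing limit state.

64.5 kips (gross-section yield governs)

Bolt shear: A_b = π(0.875)²/4 = 0.60132 in². φR_n = 0.75 × 54 × 0.60132 × 4 × 1 = 97.4 kips.
Bearing (0.375 in plate, F_u = 58 ksi): end bolts L_c = 1.5 − 0.9375/2 = 1.03125, R_n = min(1.2×1.03125×0.375×58, 2.4×0.875×0.375×58) = 26.916 kips/bolt; interior L_c = 2.625 − 0.9375 = 1.6875, R_n = 44.044 kips/bolt. φR_n = 0.75 × (1×26.916 + 3×44.044) = 119.3 kips.
Tension rupture (net): A_n = (5.3125 − 1×1)×0.375 = 1.6172 in² (U = 1.0, A_e = A_n). φR_n = 0.75 × 58 × 1.6172 = 70.3 kips.
Tension yield (gross): A_g = 5.3125×0.375 = 1.9922 in². φR_n = 0.90 × 36 × 1.9922 = 64.5 kips.
Governing: min(97.4, 119.3, 70.3, 64.5) = 64.5 kips → gross-section yield.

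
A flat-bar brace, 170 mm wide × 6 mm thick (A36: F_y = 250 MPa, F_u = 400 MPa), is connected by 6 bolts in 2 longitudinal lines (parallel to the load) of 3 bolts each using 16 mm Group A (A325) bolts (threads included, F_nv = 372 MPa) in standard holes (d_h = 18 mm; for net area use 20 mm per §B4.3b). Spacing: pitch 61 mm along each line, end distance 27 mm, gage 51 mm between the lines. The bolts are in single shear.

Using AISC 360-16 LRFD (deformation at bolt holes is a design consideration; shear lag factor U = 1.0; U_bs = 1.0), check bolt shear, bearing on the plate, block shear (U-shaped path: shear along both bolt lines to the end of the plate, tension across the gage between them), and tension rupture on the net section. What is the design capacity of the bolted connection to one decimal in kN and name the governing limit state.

234.0 kN (net-section rupture governs)

Bolt shear: A_b = π(16)²/4 = 201.06 mm². φR_n = 0.75 × 372 × 201.06 × 6 × 1 = 336.6 kN.
Bearing (6 mm plate, F_u = 400 MPa): end bolts L_c = 27 − 18/2 = 18, R_n = min(1.2×18×6×400, 2.4×16×6×400) = 51.84 kN/bolt; interior L_c = 61 − 18 = 43, R_n = 92.16 kN/bolt. φR_n = 0.75 × (2×51.84 + 4×92.16) = 354.2 kN.
Block shear: shear path 2×[27+2×61] = 2×149 mm, A_gv = 1788, A_nv = 2×(149 − 2.5×20)×6 = 1188 mm²; tension across gage: (51 − 1×20)×6 = 186 mm². R_n = min(0.6×400×1188, 0.6×250×1788) + 1.0×400×186 = min(285.12, 268.2) + 74.4 = 342.6 kN. φR_n = 0.75 × 342.6 = 257.0 kN.
Tension rupture (net): A_n = (170 − 2×20)×6 = 780 mm² (U = 1.0, A_e = A_n). φR_n = 0.75 × 400 × 780 = 234.0 kN.
Governing: min(336.6, 354.2, 257.0, 234.0) = 234.0 kN → net-section rupture.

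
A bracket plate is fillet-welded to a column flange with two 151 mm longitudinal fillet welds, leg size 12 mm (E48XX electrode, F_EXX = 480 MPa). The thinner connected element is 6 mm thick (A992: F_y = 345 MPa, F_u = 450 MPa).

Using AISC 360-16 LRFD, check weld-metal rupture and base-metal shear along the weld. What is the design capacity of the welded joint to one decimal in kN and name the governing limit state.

Weld metal: throat = 0.707×12 = 8.484 mm, L = 2×151 = 302 mm. φR_n = 0.75 × 0.6 × 480 × 8.484 × 302 = 553.4 kN.
Base metal shear (6 mm plate): yield φR_n = 1.0×0.6×345×6×302 = 375.1 kN; rupture φR_n = 0.75×0.6×450×6×302 = 366.9 kN; take 366.9 kN (rupture).
Governing: min(553.4, 366.9) = 366.9 kN → base-metal shear.

366.9 kN (base-metal shear governs)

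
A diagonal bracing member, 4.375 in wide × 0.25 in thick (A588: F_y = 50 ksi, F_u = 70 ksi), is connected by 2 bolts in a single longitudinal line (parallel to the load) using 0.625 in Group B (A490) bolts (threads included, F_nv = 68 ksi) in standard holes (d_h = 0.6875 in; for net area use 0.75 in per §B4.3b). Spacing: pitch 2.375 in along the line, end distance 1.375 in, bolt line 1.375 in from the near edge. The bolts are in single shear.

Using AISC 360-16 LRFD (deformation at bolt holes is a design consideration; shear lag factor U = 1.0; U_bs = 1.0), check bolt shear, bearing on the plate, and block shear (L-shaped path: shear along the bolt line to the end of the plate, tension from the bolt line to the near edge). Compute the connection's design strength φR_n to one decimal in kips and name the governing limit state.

Bolt shear: A_b = π(0.625)²/4 = 0.3068 in². φR_n = 0.75 × 68 × 0.3068 × 2 × 1 = 31.3 kips.
Bearing (0.25 in plate, F_u = 70 ksi): end bolts L_c = 1.375 − 0.6875/2 = 1.03125, R_n = min(1.2×1.03125×0.25×70, 2.4×0.625×0.25×70) = 21.656 kips/bolt; interior L_c = 2.375 − 0.6875 = 1.6875, R_n = 26.25 kips/bolt. φR_n = 0.75 × (1×21.656 + 1×26.25) = 35.9 kips.
Block shear: shear path 1×[1.375+1×2.375] = 1×3.75 in, A_gv = 0.9375, A_nv = 1×(3.75 − 1.5×0.75)×0.25 = 0.65625 in²; tension to near edge: (1.375 − 0.5×0.75)×0.25 = 0.25 in². R_n = min(0.6×70×0.65625, 0.6×50×0.9375) + 1.0×70×0.25 = min(27.563, 28.125) + 17.5 = 45.063 kips. φR_n = 0.75 × 45.063 = 33.8 kips.
Governing: min(31.3, 35.9, 33.8) = 31.3 kips → bolt shear.

31.3 kips (bolt shear governs)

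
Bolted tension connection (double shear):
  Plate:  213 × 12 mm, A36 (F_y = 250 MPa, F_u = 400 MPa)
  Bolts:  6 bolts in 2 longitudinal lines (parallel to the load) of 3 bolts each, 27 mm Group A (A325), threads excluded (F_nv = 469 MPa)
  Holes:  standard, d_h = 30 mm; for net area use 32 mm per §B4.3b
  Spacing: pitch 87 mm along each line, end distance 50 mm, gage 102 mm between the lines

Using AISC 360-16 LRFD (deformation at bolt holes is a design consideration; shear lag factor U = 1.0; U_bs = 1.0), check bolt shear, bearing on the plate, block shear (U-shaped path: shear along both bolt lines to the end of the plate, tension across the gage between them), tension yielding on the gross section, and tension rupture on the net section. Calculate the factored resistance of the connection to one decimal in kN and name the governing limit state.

536.4 kN (net-section rupture governs)

Bolt shear: A_b = π(27)²/4 = 572.56 mm². φR_n = 0.75 × 469 × 572.56 × 6 × 2 = 2416.8 kN.
Bearing (12 mm plate, F_u = 400 MPa): end bolts L_c = 50 − 30/2 = 35, R_n = min(1.2×35×12×400, 2.4×27×12×400) = 201.6 kN/bolt; interior L_c = 87 − 30 = 57, R_n = 311.04 kN/bolt. φR_n = 0.75 × (2×201.6 + 4×311.04) = 1235.5 kN.
Block shear: shear path 2×[50+2×87] = 2×224 mm, A_gv = 5376, A_nv = 2×(224 − 2.5×32)×12 = 3456 mm²; tension across gage: (102 − 1×32)×12 = 840 mm². R_n = min(0.6×400×3456, 0.6×250×5376) + 1.0×400×840 = min(829.44, 806.4) + 336 = 1142.4 kN. φR_n = 0.75 × 1142.4 = 856.8 kN.
Tension yield (gross): A_g = 213×12 = 2556 mm². φR_n = 0.90 × 250 × 2556 = 575.1 kN.
Tension rupture (net): A_n = (213 − 2×32)×12 = 1788 mm² (U = 1.0, A_e = A_n). φR_n = 0.75 × 400 × 1788 = 536.4 kN.
Governing: min(2416.8, 1235.5, 856.8, 575.1, 536.4) = 536.4 kN → net-section rupture.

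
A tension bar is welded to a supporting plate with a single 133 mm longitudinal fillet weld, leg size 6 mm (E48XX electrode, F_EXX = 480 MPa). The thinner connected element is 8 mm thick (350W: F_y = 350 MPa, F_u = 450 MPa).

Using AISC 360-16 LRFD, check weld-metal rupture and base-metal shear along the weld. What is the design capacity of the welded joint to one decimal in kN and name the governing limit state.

Weld metal: throat = 0.707×6 = 4.242 mm, L = 133 mm. φR_n = 0.75 × 0.6 × 480 × 4.242 × 133 = 121.9 kN.
Base metal shear (8 mm plate): yield φR_n = 1.0×0.6×350×8×133 = 223.4 kN; rupture φR_n = 0.75×0.6×450×8×133 = 215.5 kN; take 215.5 kN (rupture).
Governing: min(121.9, 215.5) = 121.9 kN → weld metal.

121.9 kN (weld metal governs)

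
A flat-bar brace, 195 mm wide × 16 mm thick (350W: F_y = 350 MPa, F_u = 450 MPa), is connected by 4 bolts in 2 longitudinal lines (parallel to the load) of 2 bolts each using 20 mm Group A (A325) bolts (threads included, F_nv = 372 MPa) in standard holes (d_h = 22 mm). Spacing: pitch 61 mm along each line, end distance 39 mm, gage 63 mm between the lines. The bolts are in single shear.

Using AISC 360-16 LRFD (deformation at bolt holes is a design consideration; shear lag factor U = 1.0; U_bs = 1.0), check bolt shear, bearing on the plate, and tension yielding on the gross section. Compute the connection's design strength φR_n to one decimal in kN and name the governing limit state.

Bolt shear: A_b = π(20)²/4 = 314.16 mm². φR_n = 0.75 × 372 × 314.16 × 4 × 1 = 350.6 kN.
Bearing (16 mm plate, F_u = 450 MPa): end bolts L_c = 39 − 22/2 = 28, R_n = min(1.2×28×16×450, 2.4×20×16×450) = 241.92 kN/bolt; interior L_c = 61 − 22 = 39, R_n = 336.96 kN/bolt. φR_n = 0.75 × (2×241.92 + 2×336.96) = 868.3 kN.
Tension yield (gross): A_g = 195×16 = 3120 mm². φR_n = 0.90 × 350 × 3120 = 982.8 kN.
Governing: min(350.6, 868.3, 982.8) = 350.6 kN → bolt shear.

350.6 kN (bolt shear governs)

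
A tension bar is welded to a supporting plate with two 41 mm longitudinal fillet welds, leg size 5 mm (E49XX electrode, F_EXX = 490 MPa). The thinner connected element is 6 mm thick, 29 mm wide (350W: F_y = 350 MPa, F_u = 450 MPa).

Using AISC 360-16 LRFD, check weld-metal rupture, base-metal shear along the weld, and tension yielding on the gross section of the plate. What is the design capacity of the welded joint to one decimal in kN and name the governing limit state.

Weld metal: throat = 0.707×5 = 3.535 mm, L = 2×41 = 82 mm. φR_n = 0.75 × 0.6 × 490 × 3.535 × 82 = 63.9 kN.
Base metal shear (6 mm plate): yield φR_n = 1.0×0.6×350×6×82 = 103.3 kN; rupture φR_n = 0.75×0.6×450×6×82 = 99.6 kN; take 99.6 kN (rupture).
Tension yield (gross): A_g = 29×6 = 174 mm². φR_n = 0.90 × 350 × 174 = 54.8 kN.
Governing: min(63.9, 99.6, 54.8) = 54.8 kN → gross-section yield.

54.8 kN (gross-section yield governs)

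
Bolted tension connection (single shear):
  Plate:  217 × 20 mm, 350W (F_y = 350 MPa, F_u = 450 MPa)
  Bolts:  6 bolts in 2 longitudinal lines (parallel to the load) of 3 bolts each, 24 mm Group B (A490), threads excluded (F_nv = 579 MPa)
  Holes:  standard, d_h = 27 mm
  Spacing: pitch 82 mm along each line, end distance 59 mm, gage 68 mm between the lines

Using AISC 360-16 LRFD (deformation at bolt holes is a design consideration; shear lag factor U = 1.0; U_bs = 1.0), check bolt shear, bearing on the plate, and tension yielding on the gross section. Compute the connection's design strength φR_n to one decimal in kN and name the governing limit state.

1178.7 kN (bolt shear governs)

Bolt shear: A_b = π(24)²/4 = 452.39 mm². φR_n = 0.75 × 579 × 452.39 × 6 × 1 = 1178.7 kN.
Bearing (20 mm plate, F_u = 450 MPa): end bolts L_c = 59 − 27/2 = 45.5, R_n = min(1.2×45.5×20×450, 2.4×24×20×450) = 491.4 kN/bolt; interior L_c = 82 − 27 = 55, R_n = 518.4 kN/bolt. φR_n = 0.75 × (2×491.4 + 4×518.4) = 2292.3 kN.
Tension yield (gross): A_g = 217×20 = 4340 mm². φR_n = 0.90 × 350 × 4340 = 1367.1 kN.
Governing: min(1178.7, 2292.3, 1367.1) = 1178.7 kN → bolt shear.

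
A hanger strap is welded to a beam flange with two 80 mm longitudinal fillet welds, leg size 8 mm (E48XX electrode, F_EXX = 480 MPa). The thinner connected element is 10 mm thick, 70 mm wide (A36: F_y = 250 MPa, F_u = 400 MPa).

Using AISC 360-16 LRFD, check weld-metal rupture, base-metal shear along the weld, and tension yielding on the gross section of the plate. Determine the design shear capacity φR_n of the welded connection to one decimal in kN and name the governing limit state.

Weld metal: throat = 0.707×8 = 5.656 mm, L = 2×80 = 160 mm. φR_n = 0.75 × 0.6 × 480 × 5.656 × 160 = 195.5 kN.
Base metal shear (10 mm plate): yield φR_n = 1.0×0.6×250×10×160 = 240.0 kN; rupture φR_n = 0.75×0.6×400×10×160 = 288.0 kN; take 240.0 kN (yield).
Tension yield (gross): A_g = 70×10 = 700 mm². φR_n = 0.90 × 250 × 700 = 157.5 kN.
Governing: min(195.5, 240.0, 157.5) = 157.5 kN → gross-section yield.

157.5 kN (gross-section yield governs)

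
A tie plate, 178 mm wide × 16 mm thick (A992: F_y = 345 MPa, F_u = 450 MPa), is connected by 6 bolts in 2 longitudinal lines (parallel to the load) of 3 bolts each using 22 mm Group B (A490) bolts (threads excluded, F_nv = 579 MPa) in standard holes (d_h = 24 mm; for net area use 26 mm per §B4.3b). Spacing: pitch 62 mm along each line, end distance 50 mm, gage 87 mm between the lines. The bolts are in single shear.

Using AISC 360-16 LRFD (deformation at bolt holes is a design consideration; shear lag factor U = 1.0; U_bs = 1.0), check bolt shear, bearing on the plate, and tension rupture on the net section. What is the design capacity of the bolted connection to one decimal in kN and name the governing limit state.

680.4 kN (net-section rupture governs)

Bolt shear: A_b = π(22)²/4 = 380.13 mm². φR_n = 0.75 × 579 × 380.13 × 6 × 1 = 990.4 kN.
Bearing (16 mm plate, F_u = 450 MPa): end bolts L_c = 50 − 24/2 = 38, R_n = min(1.2×38×16×450, 2.4×22×16×450) = 328.32 kN/bolt; interior L_c = 62 − 24 = 38, R_n = 328.32 kN/bolt. φR_n = 0.75 × (2×328.32 + 4×328.32) = 1477.4 kN.
Tension rupture (net): A_n = (178 − 2×26)×16 = 2016 mm² (U = 1.0, A_e = A_n). φR_n = 0.75 × 450 × 2016 = 680.4 kN.
Governing: min(990.4, 1477.4, 680.4) = 680.4 kN → net-section rupture.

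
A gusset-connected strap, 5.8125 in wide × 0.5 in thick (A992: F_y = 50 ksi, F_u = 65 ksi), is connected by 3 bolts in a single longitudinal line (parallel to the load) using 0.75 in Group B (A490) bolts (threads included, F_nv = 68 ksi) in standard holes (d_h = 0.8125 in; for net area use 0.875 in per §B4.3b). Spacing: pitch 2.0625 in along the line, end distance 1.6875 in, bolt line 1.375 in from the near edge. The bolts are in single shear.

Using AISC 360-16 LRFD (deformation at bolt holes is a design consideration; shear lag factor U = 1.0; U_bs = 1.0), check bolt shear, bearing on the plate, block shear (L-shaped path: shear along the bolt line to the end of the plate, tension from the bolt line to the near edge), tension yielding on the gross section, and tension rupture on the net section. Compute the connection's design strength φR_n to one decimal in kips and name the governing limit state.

Bolt shear: A_b = π(0.75)²/4 = 0.44179 in². φR_n = 0.75 × 68 × 0.44179 × 3 × 1 = 67.6 kips.
Bearing (0.5 in plate, F_u = 65 ksi): end bolts L_c = 1.6875 − 0.8125/2 = 1.28125, R_n = min(1.2×1.28125×0.5×65, 2.4×0.75×0.5×65) = 49.969 kips/bolt; interior L_c = 2.0625 − 0.8125 = 1.25, R_n = 48.75 kips/bolt. φR_n = 0.75 × (1×49.969 + 2×48.75) = 110.6 kips.
Block shear: shear path 1×[1.6875+2×2.0625] = 1×5.8125 in, A_gv = 2.9063, A_nv = 1×(5.8125 − 2.5×0.875)×0.5 = 1.8125 in²; tension to near edge: (1.375 − 0.5×0.875)×0.5 = 0.46875 in². R_n = min(0.6×65×1.8125, 0.6×50×2.9063) + 1.0×65×0.46875 = min(70.688, 87.189) + 30.469 = 101.16 kips. φR_n = 0.75 × 101.16 = 75.9 kips.
Tension yield (gross): A_g = 5.8125×0.5 = 2.9063 in². φR_n = 0.90 × 50 × 2.9063 = 130.8 kips.
Tension rupture (net): A_n = (5.8125 − 1×0.875)×0.5 = 2.4688 in² (U = 1.0, A_e = A_n). φR_n = 0.75 × 65 × 2.4688 = 120.4 kips.
Governing: min(67.6, 110.6, 75.9, 130.8, 120.4) = 67.6 kips → bolt shear.

67.6 kips (bolt shear governs)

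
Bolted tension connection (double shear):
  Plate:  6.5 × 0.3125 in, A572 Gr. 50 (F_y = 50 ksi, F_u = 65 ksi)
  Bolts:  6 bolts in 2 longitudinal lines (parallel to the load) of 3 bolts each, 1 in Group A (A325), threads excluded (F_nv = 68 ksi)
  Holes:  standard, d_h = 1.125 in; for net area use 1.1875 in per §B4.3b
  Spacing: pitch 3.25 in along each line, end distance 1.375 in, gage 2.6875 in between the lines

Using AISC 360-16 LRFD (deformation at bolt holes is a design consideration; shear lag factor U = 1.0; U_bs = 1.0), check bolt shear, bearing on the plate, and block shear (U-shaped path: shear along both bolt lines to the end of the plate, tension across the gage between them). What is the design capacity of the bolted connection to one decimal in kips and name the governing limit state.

Bolt shear: A_b = π(1)²/4 = 0.7854 in². φR_n = 0.75 × 68 × 0.7854 × 6 × 2 = 480.7 kips.
Bearing (0.3125 in plate, F_u = 65 ksi): end bolts L_c = 1.375 − 1.125/2 = 0.8125, R_n = min(1.2×0.8125×0.3125×65, 2.4×1×0.3125×65) = 19.805 kips/bolt; interior L_c = 3.25 − 1.125 = 2.125, R_n = 48.75 kips/bolt. φR_n = 0.75 × (2×19.805 + 4×48.75) = 176.0 kips.
Block shear: shear path 2×[1.375+2×3.25] = 2×7.875 in, A_gv = 4.9219, A_nv = 2×(7.875 − 2.5×1.1875)×0.3125 = 3.0664 in²; tension across gage: (2.6875 − 1×1.1875)×0.3125 = 0.46875 in². R_n = min(0.6×65×3.0664, 0.6×50×4.9219) + 1.0×65×0.46875 = min(119.59, 147.66) + 30.469 = 150.06 kips. φR_n = 0.75 × 150.06 = 112.5 kips.
Governing: min(480.7, 176.0, 112.5) = 112.5 kips → block shear.

112.5 kips (block shear governs)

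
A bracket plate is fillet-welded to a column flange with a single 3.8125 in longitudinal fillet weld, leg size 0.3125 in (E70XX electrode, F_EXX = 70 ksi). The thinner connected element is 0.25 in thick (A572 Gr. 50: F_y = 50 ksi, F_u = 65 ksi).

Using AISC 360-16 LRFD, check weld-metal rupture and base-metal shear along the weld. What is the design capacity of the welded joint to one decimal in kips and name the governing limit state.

Weld metal: throat = 0.707×0.3125 = 0.22094 in, L = 3.8125 in. φR_n = 0.75 × 0.6 × 70 × 0.22094 × 3.8125 = 26.5 kips.
Base metal shear (0.25 in plate): yield φR_n = 1.0×0.6×50×0.25×3.8125 = 28.6 kips; rupture φR_n = 0.75×0.6×65×0.25×3.8125 = 27.9 kips; take 27.9 kips (rupture).
Governing: min(26.5, 27.9) = 26.5 kips → weld metal.

26.5 kips (weld metal governs)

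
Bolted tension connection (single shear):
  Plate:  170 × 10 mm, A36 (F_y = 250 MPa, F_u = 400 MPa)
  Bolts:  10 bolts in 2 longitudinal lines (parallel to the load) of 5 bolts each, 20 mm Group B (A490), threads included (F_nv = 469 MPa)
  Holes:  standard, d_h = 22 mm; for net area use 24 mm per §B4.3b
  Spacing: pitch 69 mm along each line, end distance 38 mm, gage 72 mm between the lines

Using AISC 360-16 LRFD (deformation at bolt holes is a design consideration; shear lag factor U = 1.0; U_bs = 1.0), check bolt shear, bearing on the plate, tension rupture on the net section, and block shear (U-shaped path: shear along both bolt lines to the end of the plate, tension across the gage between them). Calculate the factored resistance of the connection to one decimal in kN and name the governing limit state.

Bolt shear: A_b = π(20)²/4 = 314.16 mm². φR_n = 0.75 × 469 × 314.16 × 10 × 1 = 1105.1 kN.
Bearing (10 mm plate, F_u = 400 MPa): end bolts L_c = 38 − 22/2 = 27, R_n = min(1.2×27×10×400, 2.4×20×10×400) = 129.6 kN/bolt; interior L_c = 69 − 22 = 47, R_n = 192 kN/bolt. φR_n = 0.75 × (2×129.6 + 8×192) = 1346.4 kN.
Tension rupture (net): A_n = (170 − 2×24)×10 = 1220 mm² (U = 1.0, A_e = A_n). φR_n = 0.75 × 400 × 1220 = 366.0 kN.
Block shear: shear path 2×[38+4×69] = 2×314 mm, A_gv = 6280, A_nv = 2×(314 − 4.5×24)×10 = 4120 mm²; tension across gage: (72 − 1×24)×10 = 480 mm². R_n = min(0.6×400×4120, 0.6×250×6280) + 1.0×400×480 = min(988.8, 942) + 192 = 1134 kN. φR_n = 0.75 × 1134 = 850.5 kN.
Governing: min(1105.1, 1346.4, 366.0, 850.5) = 366.0 kN → net-section rupture.

366.0 kN (net-section rupture governs)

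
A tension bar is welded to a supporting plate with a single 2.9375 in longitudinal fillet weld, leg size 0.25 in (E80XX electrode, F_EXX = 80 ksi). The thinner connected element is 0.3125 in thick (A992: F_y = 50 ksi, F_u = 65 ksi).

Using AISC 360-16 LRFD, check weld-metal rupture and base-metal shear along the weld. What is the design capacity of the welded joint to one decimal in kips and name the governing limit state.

Weld metal: throat = 0.707×0.25 = 0.17675 in, L = 2.9375 in. φR_n = 0.75 × 0.6 × 80 × 0.17675 × 2.9375 = 18.7 kips.
Base metal shear (0.3125 in plate): yield φR_n = 1.0×0.6×50×0.3125×2.9375 = 27.5 kips; rupture φR_n = 0.75×0.6×65×0.3125×2.9375 = 26.9 kips; take 26.9 kips (rupture).
Governing: min(18.7, 26.9) = 18.7 kips → weld metal.

18.7 kips (weld metal governs)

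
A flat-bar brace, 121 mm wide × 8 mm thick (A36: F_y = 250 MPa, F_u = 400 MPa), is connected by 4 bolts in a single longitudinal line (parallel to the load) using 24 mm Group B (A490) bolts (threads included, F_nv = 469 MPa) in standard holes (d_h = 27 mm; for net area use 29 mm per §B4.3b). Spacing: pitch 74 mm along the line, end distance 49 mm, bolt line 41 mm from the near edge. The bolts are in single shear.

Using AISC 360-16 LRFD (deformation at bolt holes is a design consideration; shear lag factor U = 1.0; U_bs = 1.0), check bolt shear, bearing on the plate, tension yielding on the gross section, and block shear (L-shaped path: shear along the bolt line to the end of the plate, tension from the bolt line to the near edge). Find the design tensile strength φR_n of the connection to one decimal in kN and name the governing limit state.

217.8 kN (gross-section yield governs)

Bolt shear: A_b = π(24)²/4 = 452.39 mm². φR_n = 0.75 × 469 × 452.39 × 4 × 1 = 636.5 kN.
Bearing (8 mm plate, F_u = 400 MPa): end bolts L_c = 49 − 27/2 = 35.5, R_n = min(1.2×35.5×8×400, 2.4×24×8×400) = 136.32 kN/bolt; interior L_c = 74 − 27 = 47, R_n = 180.48 kN/bolt. φR_n = 0.75 × (1×136.32 + 3×180.48) = 508.3 kN.
Tension yield (gross): A_g = 121×8 = 968 mm². φR_n = 0.90 × 250 × 968 = 217.8 kN.
Block shear: shear path 1×[49+3×74] = 1×271 mm, A_gv = 2168, A_nv = 1×(271 − 3.5×29)×8 = 1356 mm²; tension to near edge: (41 − 0.5×29)×8 = 212 mm². R_n = min(0.6×400×1356, 0.6×250×2168) + 1.0×400×212 = min(325.44, 325.2) + 84.8 = 410 kN. φR_n = 0.75 × 410 = 307.5 kN.
Governing: min(636.5, 508.3, 217.8, 307.5) = 217.8 kN → gross-section yield.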